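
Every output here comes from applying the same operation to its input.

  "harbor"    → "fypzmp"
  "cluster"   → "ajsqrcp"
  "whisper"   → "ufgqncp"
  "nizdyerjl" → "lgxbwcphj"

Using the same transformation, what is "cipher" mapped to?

agnfcp

The transformation: shift every letter 2 places backward in the alphabet (wrapping around).
"cipher" → "agnfcp".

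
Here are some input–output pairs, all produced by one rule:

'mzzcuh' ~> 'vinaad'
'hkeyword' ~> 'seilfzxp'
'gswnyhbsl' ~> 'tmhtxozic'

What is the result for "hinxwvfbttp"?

Looking at the pairs, the operation is to move the last 2 characters to the front (rotate right by 2), then shift every letter 1 place forward in the alphabet (wrapping around).
Starting from "hinxwvfbttp": after the first operation, "tphinxwvfbt"; after the second, "uqijoyxwgcu".

uqijoyxwgcu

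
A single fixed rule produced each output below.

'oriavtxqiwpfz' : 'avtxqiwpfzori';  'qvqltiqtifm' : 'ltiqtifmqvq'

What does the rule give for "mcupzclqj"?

pzclqjmcu

What's happening: move the first 3 characters to the end (rotate left by 3).
For "mcupzclqj" the result is "pzclqjmcu".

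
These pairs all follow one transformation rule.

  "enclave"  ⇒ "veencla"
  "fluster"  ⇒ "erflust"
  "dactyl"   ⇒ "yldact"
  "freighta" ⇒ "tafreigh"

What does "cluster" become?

erclust

The rule is to move the last 2 characters to the front (rotate right by 2).
Doing the same to "cluster": "erclust".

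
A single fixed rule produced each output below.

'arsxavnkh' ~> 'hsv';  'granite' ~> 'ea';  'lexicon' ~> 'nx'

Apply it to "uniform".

mi

In each case the input is transformed by: move the last 2 characters to the front (rotate right by 2), then keep one character in every 3, starting at position 2 (positions 2nd, 5th, 8th, ...).
"uniform" → "rmunifo" → "mi".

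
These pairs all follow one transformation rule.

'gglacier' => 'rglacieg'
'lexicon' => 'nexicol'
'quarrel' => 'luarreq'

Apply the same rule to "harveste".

What's happening: swap the first and last characters.
On "harveste" that produces "earvesth".

earvesth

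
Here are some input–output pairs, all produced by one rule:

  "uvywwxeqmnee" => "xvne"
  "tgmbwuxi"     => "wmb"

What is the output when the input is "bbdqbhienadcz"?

qhdb

Each output is the input with this applied: sort the characters into reverse alphabetical order, then keep one character in every 3, starting at position 2 (positions 2nd, 5th, 8th, ...).
For "bbdqbhienadcz", step one produces "zqniheddcbbba"; step two turns that into "qhdb".
(Check on "uvywwxeqmnee": → "yxwwvuqnmeee" → "xvne" ✓)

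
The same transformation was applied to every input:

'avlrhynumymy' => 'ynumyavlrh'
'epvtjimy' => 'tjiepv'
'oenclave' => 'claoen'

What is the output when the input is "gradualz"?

The rule is to delete the last 2 characters, then swap the front and back halves of the string.
Doing the same to "gradualz": "duagra".

duagra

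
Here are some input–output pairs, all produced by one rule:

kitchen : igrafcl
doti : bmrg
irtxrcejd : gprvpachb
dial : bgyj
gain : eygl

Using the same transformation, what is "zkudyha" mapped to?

Looking at the pairs, the operation is to shift every letter 2 places backward in the alphabet (wrapping around).
Applying that to "zkudyha" gives "xisbwfy".

xisbwfy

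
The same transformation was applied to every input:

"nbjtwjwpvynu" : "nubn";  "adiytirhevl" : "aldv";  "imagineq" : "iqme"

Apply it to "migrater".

What's happening: take characters alternately from the front and the back (1st, last, 2nd, 2nd-last, ...), then keep only the first 4 characters.
"migrater" → "mrie".
(Check on "adiytirhevl": → "aldvieyhtri" → "aldv" ✓)

mrie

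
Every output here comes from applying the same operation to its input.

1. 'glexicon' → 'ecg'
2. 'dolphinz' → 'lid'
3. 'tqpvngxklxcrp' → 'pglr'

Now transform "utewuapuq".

The transformation: move the first character to the end, then keep one character in every 3, starting at position 2 (positions 2nd, 5th, 8th, ...).
On "utewuapuq" that produces "eaq".
(Check on "tqpvngxklxcrp": → "qpvngxklxcrpt" → "pglr" ✓)

eaq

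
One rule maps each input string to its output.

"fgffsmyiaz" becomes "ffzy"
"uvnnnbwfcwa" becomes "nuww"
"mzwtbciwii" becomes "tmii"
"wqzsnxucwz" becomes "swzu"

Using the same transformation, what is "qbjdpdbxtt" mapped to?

Looking at the pairs, the operation is to keep one character in every 3, starting at position 1 (positions 1st, 4th, 7th, ...), then swap each adjacent pair of characters (1↔2, 3↔4, ...).
Working it through for "qbjdpdbxtt": intermediate "qdbt", final "dqtb".

dqtb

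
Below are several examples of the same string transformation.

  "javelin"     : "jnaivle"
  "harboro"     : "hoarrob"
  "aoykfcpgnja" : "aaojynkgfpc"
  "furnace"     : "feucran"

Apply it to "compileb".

What's happening: take characters alternately from the front and the back (1st, last, 2nd, 2nd-last, ...).
Applying that to "compileb" gives "cboemlpi".

cboemlpi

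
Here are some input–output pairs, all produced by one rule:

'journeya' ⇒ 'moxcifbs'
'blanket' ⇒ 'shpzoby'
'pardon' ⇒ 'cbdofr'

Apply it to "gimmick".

qyuwaaw

The transformation: move the last 2 characters to the front (rotate right by 2), then shift every letter 12 places backward in the alphabet (wrapping around).
On "gimmick": the first step gives "ckgimmi", and the second then gives "qyuwaaw".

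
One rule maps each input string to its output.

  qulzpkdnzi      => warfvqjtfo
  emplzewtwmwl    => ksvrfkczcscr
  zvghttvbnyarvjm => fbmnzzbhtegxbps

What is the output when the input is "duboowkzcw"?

jahuucqfic

Each output is the input with this applied: shift every letter 6 places forward in the alphabet (wrapping around).
So "duboowkzcw" becomes "jahuucqfic".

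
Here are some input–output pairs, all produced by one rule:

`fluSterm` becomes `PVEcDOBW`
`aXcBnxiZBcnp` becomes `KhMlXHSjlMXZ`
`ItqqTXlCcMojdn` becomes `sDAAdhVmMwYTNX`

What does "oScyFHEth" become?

YcMIproDR

Looking at the pairs, the operation is to shift every letter 10 places forward in the alphabet (wrapping around), then flip the case of every letter.
Starting from "oScyFHEth": after the first operation, "yCmiPROdr"; after the second, "YcMIproDR".
(Check on "fluSterm": → "pveCdobw" → "PVEcDOBW" ✓)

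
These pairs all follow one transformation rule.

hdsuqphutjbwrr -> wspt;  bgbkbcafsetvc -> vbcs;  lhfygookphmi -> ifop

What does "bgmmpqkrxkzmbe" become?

Rule — keep one character in every 3, starting at position 3 (positions 3rd, 6th, 9th, ...), then move the last character to the front.
Applying both steps to "bgmmpqkrxkzmbe": "mqxm", then "mmqx".
(Check on "hdsuqphutjbwrr": → "sptw" → "wspt" ✓)

mmqx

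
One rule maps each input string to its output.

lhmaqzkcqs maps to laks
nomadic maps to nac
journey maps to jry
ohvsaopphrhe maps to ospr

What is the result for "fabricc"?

Rule — keep one character in every 3, starting at position 1 (positions 1st, 4th, 7th, ...).
On "fabricc" that produces "frc".

frc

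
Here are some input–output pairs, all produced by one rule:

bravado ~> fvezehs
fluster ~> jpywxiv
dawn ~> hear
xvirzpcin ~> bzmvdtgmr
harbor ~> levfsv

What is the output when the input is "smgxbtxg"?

The rule is to shift every letter 4 places forward in the alphabet (wrapping around).
For "smgxbtxg" the result is "wqkbfxbk".

wqkbfxbk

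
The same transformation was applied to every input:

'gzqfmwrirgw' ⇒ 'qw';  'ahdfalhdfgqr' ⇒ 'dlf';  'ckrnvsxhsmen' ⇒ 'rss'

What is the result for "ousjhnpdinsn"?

Rule — delete the last 3 characters, then keep one character in every 3, starting at position 3 (positions 3rd, 6th, 9th, ...).
Applying both steps to "ousjhnpdinsn": "ousjhnpdi", then "sni".
(Check on "gzqfmwrirgw": → "gzqfmwri" → "qw" ✓)

sni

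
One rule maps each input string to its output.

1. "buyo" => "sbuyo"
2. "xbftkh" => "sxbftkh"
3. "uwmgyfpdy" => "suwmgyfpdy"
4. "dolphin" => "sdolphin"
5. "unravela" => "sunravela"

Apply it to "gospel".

sgospel

Each output is the input with this applied: prepend "s".
Doing the same to "gospel": "sgospel".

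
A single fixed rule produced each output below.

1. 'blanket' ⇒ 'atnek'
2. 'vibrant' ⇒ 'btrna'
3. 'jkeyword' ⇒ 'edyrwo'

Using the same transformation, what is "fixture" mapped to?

xetru

In each case the input is transformed by: delete the first 2 characters, then take characters alternately from the front and the back (1st, last, 2nd, 2nd-last, ...).
Starting from "fixture": after the first operation, "xture"; after the second, "xetru".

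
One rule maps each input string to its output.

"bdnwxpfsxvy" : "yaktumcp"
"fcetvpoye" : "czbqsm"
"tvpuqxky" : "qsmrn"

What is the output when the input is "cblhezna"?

zyieb

Rule — delete the last 3 characters, then shift every letter 3 places backward in the alphabet (wrapping around).
On "cblhezna": the first step gives "cblhe", and the second then gives "zyieb".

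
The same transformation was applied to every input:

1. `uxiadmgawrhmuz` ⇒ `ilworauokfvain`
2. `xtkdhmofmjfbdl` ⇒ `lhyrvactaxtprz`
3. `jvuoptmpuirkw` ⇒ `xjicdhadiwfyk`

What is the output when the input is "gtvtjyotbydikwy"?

uhjhxmchpmrwykm

The pattern: shift every letter 12 places backward in the alphabet (wrapping around).
"gtvtjyotbydikwy" → "uhjhxmchpmrwykm".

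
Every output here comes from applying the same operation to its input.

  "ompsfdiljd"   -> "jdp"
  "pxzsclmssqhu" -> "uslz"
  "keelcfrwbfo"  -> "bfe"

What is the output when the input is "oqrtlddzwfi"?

wdr

In each case the input is transformed by: keep one character in every 3, starting at position 3 (positions 3rd, 6th, 9th, ...), then reverse the string.
On "oqrtlddzwfi": the first step gives "rdw", and the second then gives "wdr".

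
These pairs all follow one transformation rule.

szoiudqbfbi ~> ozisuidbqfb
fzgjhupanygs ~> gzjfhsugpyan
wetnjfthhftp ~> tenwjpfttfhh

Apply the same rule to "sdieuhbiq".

idesuqhib

In each case the input is transformed by: move the first 2 characters to the end (rotate left by 2), then take characters alternately from the front and the back (1st, last, 2nd, 2nd-last, ...).
For "sdieuhbiq", step one produces "ieuhbiqsd"; step two turns that into "idesuqhib".
(Check on "szoiudqbfbi": → "oiudqbfbisz" → "ozisuidbqfb" ✓)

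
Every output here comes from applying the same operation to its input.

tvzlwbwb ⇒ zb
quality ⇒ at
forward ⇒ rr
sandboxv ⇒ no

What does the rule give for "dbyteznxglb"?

Rule — keep one character in every 3, starting at position 3 (positions 3rd, 6th, 9th, ...).
On "dbyteznxglb" that produces "yzg".

yzg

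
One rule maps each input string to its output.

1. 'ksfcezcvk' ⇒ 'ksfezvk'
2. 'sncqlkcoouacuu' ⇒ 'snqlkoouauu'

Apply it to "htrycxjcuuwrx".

Rule — remove every "c".
Doing the same to "htrycxjcuuwrx": "htryxjuuwrx".

htryxjuuwrx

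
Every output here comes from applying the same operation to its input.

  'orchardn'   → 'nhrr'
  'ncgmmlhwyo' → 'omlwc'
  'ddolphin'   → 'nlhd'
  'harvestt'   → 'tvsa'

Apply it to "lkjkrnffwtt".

tknfk

Each output is the input with this applied: keep every other character starting from the second (positions 2nd, 4th, 6th, ...), then swap the first and last characters.
For "lkjkrnffwtt", step one produces "kknft"; step two turns that into "tknfk".
(Check on "ncgmmlhwyo": → "cmlwo" → "omlwc" ✓)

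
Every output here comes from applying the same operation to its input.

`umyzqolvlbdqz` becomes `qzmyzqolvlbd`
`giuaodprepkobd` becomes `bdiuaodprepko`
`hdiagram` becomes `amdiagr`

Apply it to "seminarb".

rbemina

In each case the input is transformed by: delete the first character, then move the last 2 characters to the front (rotate right by 2).
"seminarb" → "eminarb" → "rbemina".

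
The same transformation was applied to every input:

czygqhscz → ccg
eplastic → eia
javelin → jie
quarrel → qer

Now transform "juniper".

jei

Rule — take characters alternately from the front and the back (1st, last, 2nd, 2nd-last, ...), then keep one character in every 3, starting at position 1 (positions 1st, 4th, 7th, ...).
For "juniper", step one produces "jruenpi"; step two turns that into "jei".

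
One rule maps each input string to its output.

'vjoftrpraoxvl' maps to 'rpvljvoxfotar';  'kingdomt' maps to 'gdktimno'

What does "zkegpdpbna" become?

The transformation: take characters alternately from the front and the back (1st, last, 2nd, 2nd-last, ...), then move the last 2 characters to the front (rotate right by 2).
"zkegpdpbna" → "zaknebgppd" → "pdzaknebgp".
(Check on "kingdomt": → "ktimnogd" → "gdktimno" ✓)

pdzaknebgp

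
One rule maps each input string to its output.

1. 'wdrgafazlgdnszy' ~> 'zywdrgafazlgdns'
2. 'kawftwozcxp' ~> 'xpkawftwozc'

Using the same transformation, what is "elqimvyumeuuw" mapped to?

uwelqimvyumeu

The transformation: move the last 2 characters to the front (rotate right by 2).
On "elqimvyumeuuw" that produces "uwelqimvyumeu".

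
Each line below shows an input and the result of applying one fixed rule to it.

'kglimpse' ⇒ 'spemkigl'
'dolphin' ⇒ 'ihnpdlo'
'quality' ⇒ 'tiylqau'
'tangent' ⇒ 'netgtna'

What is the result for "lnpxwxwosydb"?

dybslonwpxxw

The pattern: move the last 2 characters to the front (rotate right by 2), then take characters alternately from the front and the back (1st, last, 2nd, 2nd-last, ...).
Applying that to "lnpxwxwosydb" gives "dybslonwpxxw".
(Check on "kglimpse": → "sekglimp" → "spemkigl" ✓)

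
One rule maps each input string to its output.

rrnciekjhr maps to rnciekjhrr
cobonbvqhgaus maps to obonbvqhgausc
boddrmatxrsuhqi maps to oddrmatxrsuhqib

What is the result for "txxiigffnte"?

xxiigffntet

What's happening: move the first character to the end.
So "txxiigffnte" becomes "xxiigffntet".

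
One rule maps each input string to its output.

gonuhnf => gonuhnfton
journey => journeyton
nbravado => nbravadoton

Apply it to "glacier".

glacierton

What's happening: append "ton".
So "glacier" becomes "glacierton".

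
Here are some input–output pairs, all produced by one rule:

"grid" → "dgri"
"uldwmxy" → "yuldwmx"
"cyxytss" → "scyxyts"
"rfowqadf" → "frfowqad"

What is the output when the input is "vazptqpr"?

rvazptqp

Each output is the input with this applied: move the last character to the front.
Doing the same to "vazptqpr": "rvazptqp".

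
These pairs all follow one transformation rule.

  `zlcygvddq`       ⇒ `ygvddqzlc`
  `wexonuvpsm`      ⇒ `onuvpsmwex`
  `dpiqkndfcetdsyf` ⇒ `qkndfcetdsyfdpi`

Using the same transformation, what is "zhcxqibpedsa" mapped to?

Rule — move the first 3 characters to the end (rotate left by 3).
So "zhcxqibpedsa" becomes "xqibpedsazhc".

xqibpedsazhc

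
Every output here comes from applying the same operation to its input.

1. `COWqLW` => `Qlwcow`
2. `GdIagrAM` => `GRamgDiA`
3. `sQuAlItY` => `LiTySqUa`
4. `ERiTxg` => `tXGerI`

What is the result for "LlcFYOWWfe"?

owwFElLCfy

Looking at the pairs, the operation is to flip the case of every letter, then swap the front and back halves of the string.
On "LlcFYOWWfe": the first step gives "lLCfyowwFE", and the second then gives "owwFElLCfy".
(Check on "ERiTxg": → "erItXG" → "tXGerI" ✓)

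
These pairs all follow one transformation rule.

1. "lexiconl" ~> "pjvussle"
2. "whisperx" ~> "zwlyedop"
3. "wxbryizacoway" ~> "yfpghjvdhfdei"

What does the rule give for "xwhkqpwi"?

rxwdpedo

Each output is the input with this applied: shift every letter 7 places forward in the alphabet (wrapping around), then move the first 3 characters to the end (rotate left by 3).
Working it through for "xwhkqpwi": intermediate "edorxwdp", final "rxwdpedo".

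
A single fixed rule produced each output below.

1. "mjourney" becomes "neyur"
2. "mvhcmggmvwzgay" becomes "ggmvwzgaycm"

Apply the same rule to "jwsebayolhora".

The transformation: delete the first 3 characters, then move the first 2 characters to the end (rotate left by 2).
On "jwsebayolhora": the first step gives "ebayolhora", and the second then gives "ayolhoraeb".
(Check on "mvhcmggmvwzgay": → "cmggmvwzgay" → "ggmvwzgaycm" ✓)

ayolhoraeb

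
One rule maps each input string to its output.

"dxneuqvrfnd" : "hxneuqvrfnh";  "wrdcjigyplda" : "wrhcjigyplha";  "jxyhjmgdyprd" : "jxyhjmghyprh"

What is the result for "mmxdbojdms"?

The pattern: replace every "d" with "h".
So "mmxdbojdms" becomes "mmxhbojhms".

mmxhbojhms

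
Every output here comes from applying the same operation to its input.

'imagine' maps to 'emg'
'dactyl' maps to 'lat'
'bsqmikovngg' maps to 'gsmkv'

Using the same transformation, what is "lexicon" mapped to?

nei

The rule is to move the last 2 characters to the front (rotate right by 2), then keep every other character starting from the second (positions 2nd, 4th, 6th, ...).
Working it through for "lexicon": intermediate "onlexic", final "nei".
(Check on "imagine": → "neimagi" → "emg" ✓)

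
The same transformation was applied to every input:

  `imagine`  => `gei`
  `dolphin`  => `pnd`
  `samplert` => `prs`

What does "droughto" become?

Rule — keep one character in every 3, starting at position 1 (positions 1st, 4th, 7th, ...), then move the first character to the end.
Starting from "droughto": after the first operation, "dut"; after the second, "utd".

utd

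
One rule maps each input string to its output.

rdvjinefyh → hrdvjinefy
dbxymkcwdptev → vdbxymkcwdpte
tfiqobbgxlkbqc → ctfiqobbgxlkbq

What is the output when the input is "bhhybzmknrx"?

In each case the input is transformed by: move the last character to the front.
Doing the same to "bhhybzmknrx": "xbhhybzmknr".

xbhhybzmknr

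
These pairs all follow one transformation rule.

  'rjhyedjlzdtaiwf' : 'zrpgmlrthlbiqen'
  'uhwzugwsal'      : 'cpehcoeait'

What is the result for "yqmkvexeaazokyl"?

Rule — shift every letter 8 places forward in the alphabet (wrapping around).
So "yqmkvexeaazokyl" becomes "gyusdmfmiihwsgt".

gyusdmfmiihwsgt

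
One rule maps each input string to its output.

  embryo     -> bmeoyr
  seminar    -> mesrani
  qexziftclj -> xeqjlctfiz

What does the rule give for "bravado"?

arbodav

Rule — move the first 3 characters to the end (rotate left by 3), then reverse the string.
On "bravado": the first step gives "vadobra", and the second then gives "arbodav".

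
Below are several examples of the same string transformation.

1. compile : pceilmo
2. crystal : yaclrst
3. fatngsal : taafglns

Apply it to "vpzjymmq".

In each case the input is transformed by: sort the characters into alphabetical order, then move the last character to the front.
For "vpzjymmq" the result is "zjmmpqvy".

zjmmpqvy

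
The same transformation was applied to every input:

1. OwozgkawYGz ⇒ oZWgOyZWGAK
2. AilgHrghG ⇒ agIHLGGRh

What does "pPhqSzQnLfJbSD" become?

PdpsHBQjsFZlqN

In each case the input is transformed by: flip the case of every letter, then take characters alternately from the front and the back (1st, last, 2nd, 2nd-last, ...).
For "pPhqSzQnLfJbSD", step one produces "PpHQsZqNlFjBsd"; step two turns that into "PdpsHBQjsFZlqN".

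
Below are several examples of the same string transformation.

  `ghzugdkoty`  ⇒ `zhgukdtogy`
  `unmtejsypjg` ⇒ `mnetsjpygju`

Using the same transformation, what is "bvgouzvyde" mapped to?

gvuovzdybe

The transformation: move the first character to the end, then swap each adjacent pair of characters (1↔2, 3↔4, ...).
On "bvgouzvyde": the first step gives "vgouzvydeb", and the second then gives "gvuovzdybe".
(Check on "ghzugdkoty": → "hzugdkotyg" → "zhgukdtogy" ✓)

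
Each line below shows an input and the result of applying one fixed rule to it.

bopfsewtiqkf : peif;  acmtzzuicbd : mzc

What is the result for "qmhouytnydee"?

hyye

What's happening: keep one character in every 3, starting at position 3 (positions 3rd, 6th, 9th, ...).
On "qmhouytnydee" that produces "hyye".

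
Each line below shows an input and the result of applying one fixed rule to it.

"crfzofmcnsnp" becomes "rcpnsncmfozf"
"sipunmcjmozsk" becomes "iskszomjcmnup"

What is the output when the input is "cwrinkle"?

Looking at the pairs, the operation is to reverse the string, then move the last 2 characters to the front (rotate right by 2).
On "cwrinkle": the first step gives "elknirwc", and the second then gives "wcelknir".

wcelknir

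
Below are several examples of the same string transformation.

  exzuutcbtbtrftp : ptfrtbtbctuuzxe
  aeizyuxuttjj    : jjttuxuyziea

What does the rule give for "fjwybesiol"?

Rule — reverse the string.
On "fjwybesiol" that produces "loisebywjf".

loisebywjf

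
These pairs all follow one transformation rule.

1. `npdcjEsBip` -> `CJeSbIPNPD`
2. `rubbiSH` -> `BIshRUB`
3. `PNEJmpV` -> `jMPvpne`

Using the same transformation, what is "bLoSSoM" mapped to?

In each case the input is transformed by: move the first 3 characters to the end (rotate left by 3), then flip the case of every letter.
Applying both steps to "bLoSSoM": "SSoMbLo", then "ssOmBlO".

ssOmBlO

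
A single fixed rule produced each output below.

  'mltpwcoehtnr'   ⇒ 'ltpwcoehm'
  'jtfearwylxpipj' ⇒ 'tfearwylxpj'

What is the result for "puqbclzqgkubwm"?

In each case the input is transformed by: delete the last 3 characters, then move the first character to the end.
"puqbclzqgkubwm" → "puqbclzqgku" → "uqbclzqgkup".

uqbclzqgkup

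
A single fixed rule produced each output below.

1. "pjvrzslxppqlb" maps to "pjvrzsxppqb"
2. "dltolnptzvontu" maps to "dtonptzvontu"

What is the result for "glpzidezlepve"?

gpzidezepve

Looking at the pairs, the operation is to remove every "l".
"glpzidezlepve" → "gpzidezepve".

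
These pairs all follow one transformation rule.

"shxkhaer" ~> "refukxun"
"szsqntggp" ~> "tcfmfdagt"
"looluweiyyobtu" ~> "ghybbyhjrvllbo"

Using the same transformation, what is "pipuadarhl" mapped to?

uycvchnqne

Rule — move the last 2 characters to the front (rotate right by 2), then shift every letter 13 places forward in the alphabet (wrapping around) — i.e. ROT13.
Working it through for "pipuadarhl": intermediate "hlpipuadar", final "uycvchnqne".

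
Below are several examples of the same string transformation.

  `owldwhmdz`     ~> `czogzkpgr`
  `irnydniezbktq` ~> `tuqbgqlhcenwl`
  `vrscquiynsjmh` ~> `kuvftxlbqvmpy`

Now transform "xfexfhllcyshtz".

cihaikoofbvkwa

Rule — swap the first and last characters, then shift every letter 3 places forward in the alphabet (wrapping around).
"xfexfhllcyshtz" → "zfexfhllcyshtx" → "cihaikoofbvkwa".
(Check on "irnydniezbktq": → "qrnydniezbkti" → "tuqbgqlhcenwl" ✓)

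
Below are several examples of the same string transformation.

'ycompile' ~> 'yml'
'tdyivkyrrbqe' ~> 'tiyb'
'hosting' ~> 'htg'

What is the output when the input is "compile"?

cpe

The pattern: keep one character in every 3, starting at position 1 (positions 1st, 4th, 7th, ...).
So "compile" becomes "cpe".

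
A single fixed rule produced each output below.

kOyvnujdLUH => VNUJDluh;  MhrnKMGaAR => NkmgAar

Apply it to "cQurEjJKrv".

The transformation: flip the case of every letter, then delete the first 3 characters.
"cQurEjJKrv" → "ReJjkRV".

ReJjkRV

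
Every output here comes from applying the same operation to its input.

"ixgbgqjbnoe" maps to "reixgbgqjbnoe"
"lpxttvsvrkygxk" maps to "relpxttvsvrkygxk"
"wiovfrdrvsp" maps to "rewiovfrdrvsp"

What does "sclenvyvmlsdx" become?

resclenvyvmlsdx

The rule is to prepend "re".
Doing the same to "sclenvyvmlsdx": "resclenvyvmlsdx".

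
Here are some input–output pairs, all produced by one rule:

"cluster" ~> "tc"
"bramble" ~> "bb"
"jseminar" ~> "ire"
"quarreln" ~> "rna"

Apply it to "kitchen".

hk

Each output is the input with this applied: move the first 3 characters to the end (rotate left by 3), then keep one character in every 3, starting at position 2 (positions 2nd, 5th, 8th, ...).
Working it through for "kitchen": intermediate "chenkit", final "hk".
(Check on "cluster": → "sterclu" → "tc" ✓)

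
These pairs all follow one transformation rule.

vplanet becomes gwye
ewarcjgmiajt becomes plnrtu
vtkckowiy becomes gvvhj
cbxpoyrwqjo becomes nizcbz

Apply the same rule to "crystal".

njew

The transformation: keep every other character starting from the first (positions 1st, 3rd, 5th, ...), then shift every letter 11 places forward in the alphabet (wrapping around).
Working it through for "crystal": intermediate "cytl", final "njew".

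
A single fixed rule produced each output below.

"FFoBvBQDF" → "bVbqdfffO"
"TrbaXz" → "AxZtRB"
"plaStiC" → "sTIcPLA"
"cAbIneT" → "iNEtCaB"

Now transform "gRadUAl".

DuaLGrA

Each output is the input with this applied: move the first 3 characters to the end (rotate left by 3), then flip the case of every letter.
Starting from "gRadUAl": after the first operation, "dUAlgRa"; after the second, "DuaLGrA".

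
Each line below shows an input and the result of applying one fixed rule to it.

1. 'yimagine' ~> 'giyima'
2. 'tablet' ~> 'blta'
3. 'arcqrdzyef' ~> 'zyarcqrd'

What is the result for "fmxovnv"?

ovfmx

Looking at the pairs, the operation is to delete the last 2 characters, then move the last 2 characters to the front (rotate right by 2).
Applying that to "fmxovnv" gives "ovfmx".
(Check on "yimagine": → "yimagi" → "giyima" ✓)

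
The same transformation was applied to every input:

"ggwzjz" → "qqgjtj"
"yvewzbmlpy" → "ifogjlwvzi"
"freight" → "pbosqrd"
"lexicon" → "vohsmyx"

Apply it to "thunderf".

drexnobp

The pattern: shift every letter 10 places forward in the alphabet (wrapping around).
"thunderf" → "drexnobp".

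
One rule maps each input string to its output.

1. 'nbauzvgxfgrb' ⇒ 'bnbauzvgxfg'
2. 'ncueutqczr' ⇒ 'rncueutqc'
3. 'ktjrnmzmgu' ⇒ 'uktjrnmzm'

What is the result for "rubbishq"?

qrubbis

What's happening: move the last character to the front, then delete the last character.
Applying that to "rubbishq" gives "qrubbis".
(Check on "ncueutqczr": → "rncueutqcz" → "rncueutqc" ✓)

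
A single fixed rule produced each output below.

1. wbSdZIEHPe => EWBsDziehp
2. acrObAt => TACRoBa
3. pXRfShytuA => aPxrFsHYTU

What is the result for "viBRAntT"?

tVIbraNT

What's happening: move the last character to the front, then flip the case of every letter.
On "viBRAntT": the first step gives "TviBRAnt", and the second then gives "tVIbraNT".
(Check on "acrObAt": → "tacrObA" → "TACRoBa" ✓)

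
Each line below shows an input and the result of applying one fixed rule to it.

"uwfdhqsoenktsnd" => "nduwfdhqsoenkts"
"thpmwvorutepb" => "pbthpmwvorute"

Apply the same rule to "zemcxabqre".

Each output is the input with this applied: move the last 2 characters to the front (rotate right by 2).
So "zemcxabqre" becomes "rezemcxabq".

rezemcxabq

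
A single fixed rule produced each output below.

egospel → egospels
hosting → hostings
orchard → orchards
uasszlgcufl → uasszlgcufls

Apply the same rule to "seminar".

seminars

What's happening: append "s".
For "seminar" the result is "seminars".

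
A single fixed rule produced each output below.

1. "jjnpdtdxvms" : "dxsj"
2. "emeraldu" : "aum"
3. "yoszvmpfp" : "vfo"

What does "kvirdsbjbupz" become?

Rule — keep one character in every 3, starting at position 2 (positions 2nd, 5th, 8th, ...), then move the first character to the end.
Applying both steps to "kvirdsbjbupz": "vdjp", then "djpv".

djpv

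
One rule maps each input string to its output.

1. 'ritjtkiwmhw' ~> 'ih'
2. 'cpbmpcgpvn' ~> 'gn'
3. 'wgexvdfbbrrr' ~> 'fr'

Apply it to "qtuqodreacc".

rc

Looking at the pairs, the operation is to keep one character in every 3, starting at position 1 (positions 1st, 4th, 7th, ...), then delete the first 2 characters.
Working it through for "qtuqodreacc": intermediate "qqrc", final "rc".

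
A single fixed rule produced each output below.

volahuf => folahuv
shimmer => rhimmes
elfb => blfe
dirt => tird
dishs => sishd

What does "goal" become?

What's happening: swap the first and last characters.
So "goal" becomes "loag".

loag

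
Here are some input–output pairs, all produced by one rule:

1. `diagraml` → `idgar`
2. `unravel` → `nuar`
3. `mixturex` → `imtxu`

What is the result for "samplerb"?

The pattern: delete the last 3 characters, then swap each adjacent pair of characters (1↔2, 3↔4, ...).
For "samplerb", step one produces "sampl"; step two turns that into "aspml".
(Check on "unravel": → "unra" → "nuar" ✓)

aspml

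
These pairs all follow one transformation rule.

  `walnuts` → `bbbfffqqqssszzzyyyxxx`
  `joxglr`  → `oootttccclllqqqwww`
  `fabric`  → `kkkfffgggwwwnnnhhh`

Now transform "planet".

Rule — repeat every character 3 times, then shift every letter 5 places forward in the alphabet (wrapping around).
Applying that to "planet" gives "uuuqqqfffsssjjjyyy".

uuuqqqfffsssjjjyyy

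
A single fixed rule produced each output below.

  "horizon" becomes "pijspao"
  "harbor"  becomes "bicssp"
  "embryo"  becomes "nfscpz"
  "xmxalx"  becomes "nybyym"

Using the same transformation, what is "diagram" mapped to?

What's happening: swap each adjacent pair of characters (1↔2, 3↔4, ...), then shift every letter 1 place forward in the alphabet (wrapping around).
Applying both steps to "diagram": "idgaarm", then "jehbbsn".
(Check on "harbor": → "ahbrro" → "bicssp" ✓)

jehbbsn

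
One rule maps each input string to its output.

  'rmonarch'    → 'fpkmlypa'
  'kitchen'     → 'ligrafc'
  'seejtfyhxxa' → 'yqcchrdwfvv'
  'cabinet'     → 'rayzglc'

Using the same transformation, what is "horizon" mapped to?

Looking at the pairs, the operation is to move the last character to the front, then shift every letter 2 places backward in the alphabet (wrapping around).
For "horizon", step one produces "nhorizo"; step two turns that into "lfmpgxm".

lfmpgxm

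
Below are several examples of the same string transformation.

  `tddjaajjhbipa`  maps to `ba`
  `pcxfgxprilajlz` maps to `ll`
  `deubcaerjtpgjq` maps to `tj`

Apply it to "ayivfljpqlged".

The transformation: keep one character in every 3, starting at position 1 (positions 1st, 4th, 7th, ...), then delete the first 3 characters.
Applying both steps to "ayivfljpqlged": "avjld", then "ld".

ld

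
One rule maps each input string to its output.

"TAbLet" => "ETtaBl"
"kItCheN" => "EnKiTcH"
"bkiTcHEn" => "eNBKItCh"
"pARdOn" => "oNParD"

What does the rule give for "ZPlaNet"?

ETzpLAn

Looking at the pairs, the operation is to move the last 2 characters to the front (rotate right by 2), then flip the case of every letter.
For "ZPlaNet", step one produces "etZPlaN"; step two turns that into "ETzpLAn".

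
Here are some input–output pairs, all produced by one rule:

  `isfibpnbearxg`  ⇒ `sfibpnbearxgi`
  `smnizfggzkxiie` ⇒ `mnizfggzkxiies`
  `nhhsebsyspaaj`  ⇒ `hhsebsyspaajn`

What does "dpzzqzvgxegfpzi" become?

pzzqzvgxegfpzid

The transformation: move the first character to the end.
Doing the same to "dpzzqzvgxegfpzi": "pzzqzvgxegfpzid".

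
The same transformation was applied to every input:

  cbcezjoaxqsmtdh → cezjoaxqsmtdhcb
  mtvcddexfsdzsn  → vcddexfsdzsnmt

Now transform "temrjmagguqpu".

mrjmagguqpute

In each case the input is transformed by: move the first 2 characters to the end (rotate left by 2).
On "temrjmagguqpu" that produces "mrjmagguqpute".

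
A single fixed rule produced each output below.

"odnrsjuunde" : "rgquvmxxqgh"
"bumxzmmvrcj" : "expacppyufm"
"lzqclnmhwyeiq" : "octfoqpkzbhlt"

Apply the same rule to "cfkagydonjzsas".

What's happening: shift every letter 3 places forward in the alphabet (wrapping around).
Doing the same to "cfkagydonjzsas": "findjbgrqmcvdv".

findjbgrqmcvdv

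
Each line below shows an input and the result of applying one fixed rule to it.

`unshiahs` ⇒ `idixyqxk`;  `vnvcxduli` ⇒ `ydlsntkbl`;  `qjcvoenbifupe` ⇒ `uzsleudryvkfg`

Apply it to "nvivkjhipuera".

Each output is the input with this applied: swap the first and last characters, then shift every letter 10 places backward in the alphabet (wrapping around).
Applying both steps to "nvivkjhipuera": "avivkjhipuern", then "qlylazxyfkuhd".

qlylazxyfkuhd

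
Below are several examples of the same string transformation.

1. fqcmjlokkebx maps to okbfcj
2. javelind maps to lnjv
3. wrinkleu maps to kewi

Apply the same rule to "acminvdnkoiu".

dkiamn

In each case the input is transformed by: swap the front and back halves of the string, then keep every other character starting from the first (positions 1st, 3rd, 5th, ...).
Working it through for "acminvdnkoiu": intermediate "dnkoiuacminv", final "dkiamn".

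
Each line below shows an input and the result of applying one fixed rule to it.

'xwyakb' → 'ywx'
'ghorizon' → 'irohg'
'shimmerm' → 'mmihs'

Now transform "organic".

agro

The pattern: reverse the string, then delete the first 3 characters.
On "organic": the first step gives "cinagro", and the second then gives "agro".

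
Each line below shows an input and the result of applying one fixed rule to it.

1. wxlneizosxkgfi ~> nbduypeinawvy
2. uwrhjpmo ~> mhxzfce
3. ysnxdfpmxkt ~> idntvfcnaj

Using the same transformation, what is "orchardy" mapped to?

The rule is to delete the first character, then shift every letter 10 places backward in the alphabet (wrapping around).
"orchardy" → "rchardy" → "hsxqhto".

hsxqhto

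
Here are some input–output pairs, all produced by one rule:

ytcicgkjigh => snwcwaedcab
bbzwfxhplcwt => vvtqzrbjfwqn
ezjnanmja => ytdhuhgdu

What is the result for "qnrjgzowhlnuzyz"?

khldatiqbfhotst

What's happening: shift every letter 6 places backward in the alphabet (wrapping around).
"qnrjgzowhlnuzyz" → "khldatiqbfhotst".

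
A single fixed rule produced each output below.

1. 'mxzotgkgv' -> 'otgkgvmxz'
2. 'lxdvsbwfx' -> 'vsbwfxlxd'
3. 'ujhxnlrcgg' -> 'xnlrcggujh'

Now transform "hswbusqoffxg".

Each output is the input with this applied: move the first 3 characters to the end (rotate left by 3).
So "hswbusqoffxg" becomes "busqoffxghsw".

busqoffxghsw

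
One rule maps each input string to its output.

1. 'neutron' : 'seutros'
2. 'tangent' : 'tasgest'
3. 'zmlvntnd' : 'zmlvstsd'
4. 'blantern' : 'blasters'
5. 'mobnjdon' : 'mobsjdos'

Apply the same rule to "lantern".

lasters

Rule — replace every "n" with "s".
"lantern" → "lasters".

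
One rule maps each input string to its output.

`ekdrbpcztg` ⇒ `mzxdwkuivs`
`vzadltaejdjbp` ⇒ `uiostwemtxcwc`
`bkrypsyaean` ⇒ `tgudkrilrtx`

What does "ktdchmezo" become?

shdmwvafx

In each case the input is transformed by: shift every letter 7 places backward in the alphabet (wrapping around), then move the last 2 characters to the front (rotate right by 2).
For "ktdchmezo", step one produces "dmwvafxsh"; step two turns that into "shdmwvafx".
(Check on "bkrypsyaean": → "udkrilrtxtg" → "tgudkrilrtx" ✓)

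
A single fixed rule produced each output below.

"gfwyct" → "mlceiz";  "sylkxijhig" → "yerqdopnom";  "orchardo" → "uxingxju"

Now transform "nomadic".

tusgjoi

The transformation: shift every letter 6 places forward in the alphabet (wrapping around).
"nomadic" → "tusgjoi".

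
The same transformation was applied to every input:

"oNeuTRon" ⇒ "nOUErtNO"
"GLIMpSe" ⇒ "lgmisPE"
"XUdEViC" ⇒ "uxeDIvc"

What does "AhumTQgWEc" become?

Each output is the input with this applied: flip the case of every letter, then swap each adjacent pair of characters (1↔2, 3↔4, ...).
"AhumTQgWEc" → "aHUMtqGweC" → "HaMUqtwGCe".

HaMUqtwGCe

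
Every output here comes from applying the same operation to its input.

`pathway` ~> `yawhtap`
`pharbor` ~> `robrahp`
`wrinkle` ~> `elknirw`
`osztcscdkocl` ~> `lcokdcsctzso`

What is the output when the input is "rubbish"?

hsibbur

The transformation: reverse the string.
Doing the same to "rubbish": "hsibbur".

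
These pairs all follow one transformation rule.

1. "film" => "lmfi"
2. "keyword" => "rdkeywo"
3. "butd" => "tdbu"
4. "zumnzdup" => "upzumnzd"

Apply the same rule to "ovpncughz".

hzovpncug

Rule — move the last 2 characters to the front (rotate right by 2).
Doing the same to "ovpncughz": "hzovpncug".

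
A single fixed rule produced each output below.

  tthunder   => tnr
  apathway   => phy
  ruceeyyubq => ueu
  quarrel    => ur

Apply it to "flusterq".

ltq

The rule is to keep one character in every 3, starting at position 2 (positions 2nd, 5th, 8th, ...).
On "flusterq" that produces "ltq".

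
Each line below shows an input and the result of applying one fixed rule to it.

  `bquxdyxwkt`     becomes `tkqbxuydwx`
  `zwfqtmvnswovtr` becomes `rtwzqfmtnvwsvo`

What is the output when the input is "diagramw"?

The rule is to move the last 2 characters to the front (rotate right by 2), then swap each adjacent pair of characters (1↔2, 3↔4, ...).
On "diagramw": the first step gives "mwdiagra", and the second then gives "wmidgaar".

wmidgaar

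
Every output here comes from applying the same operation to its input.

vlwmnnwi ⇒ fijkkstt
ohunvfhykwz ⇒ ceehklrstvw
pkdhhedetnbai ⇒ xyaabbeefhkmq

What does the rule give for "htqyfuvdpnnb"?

yacekkmnqrsv

The pattern: sort the characters into alphabetical order, then shift every letter 3 places backward in the alphabet (wrapping around).
Starting from "htqyfuvdpnnb": after the first operation, "bdfhnnpqtuvy"; after the second, "yacekkmnqrsv".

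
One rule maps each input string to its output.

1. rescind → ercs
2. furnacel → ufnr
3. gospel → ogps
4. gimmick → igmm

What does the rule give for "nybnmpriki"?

ynnb

In each case the input is transformed by: swap each adjacent pair of characters (1↔2, 3↔4, ...), then keep only the first 4 characters.
Working it through for "nybnmpriki": intermediate "ynnbpmirik", final "ynnb".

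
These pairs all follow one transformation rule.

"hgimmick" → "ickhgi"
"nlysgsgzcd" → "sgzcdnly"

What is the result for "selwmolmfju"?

olmfjusel

In each case the input is transformed by: move the first 3 characters to the end (rotate left by 3), then delete the first 2 characters.
So "selwmolmfju" becomes "olmfjusel".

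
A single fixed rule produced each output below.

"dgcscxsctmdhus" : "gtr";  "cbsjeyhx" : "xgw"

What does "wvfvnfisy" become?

The pattern: shift every letter 1 place backward in the alphabet (wrapping around), then keep only the last 3 characters.
"wvfvnfisy" → "vueumehrx" → "hrx".

hrx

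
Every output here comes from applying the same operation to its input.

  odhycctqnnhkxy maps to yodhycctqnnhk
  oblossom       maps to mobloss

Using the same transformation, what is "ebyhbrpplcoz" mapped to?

zebyhbrpplc

Each output is the input with this applied: move the last 2 characters to the front (rotate right by 2), then delete the first character.
"ebyhbrpplcoz" → "ozebyhbrpplc" → "zebyhbrpplc".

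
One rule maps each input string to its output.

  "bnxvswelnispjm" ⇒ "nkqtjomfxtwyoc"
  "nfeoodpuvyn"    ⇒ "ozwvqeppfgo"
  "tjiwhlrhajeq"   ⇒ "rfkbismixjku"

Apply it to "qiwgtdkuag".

hbvleuhxjr

What's happening: shift every letter 1 place forward in the alphabet (wrapping around), then reverse the string.
"qiwgtdkuag" → "rjxhuelvbh" → "hbvleuhxjr".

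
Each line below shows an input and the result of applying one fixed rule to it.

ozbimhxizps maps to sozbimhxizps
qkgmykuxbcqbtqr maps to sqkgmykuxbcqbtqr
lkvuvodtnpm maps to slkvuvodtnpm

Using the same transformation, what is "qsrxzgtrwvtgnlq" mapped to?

sqsrxzgtrwvtgnlq

Each output is the input with this applied: prepend "s".
On "qsrxzgtrwvtgnlq" that produces "sqsrxzgtrwvtgnlq".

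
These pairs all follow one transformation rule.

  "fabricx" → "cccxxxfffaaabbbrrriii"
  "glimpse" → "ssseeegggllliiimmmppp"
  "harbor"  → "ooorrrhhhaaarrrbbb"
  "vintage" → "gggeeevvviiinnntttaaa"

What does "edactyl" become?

yyyllleeedddaaacccttt

Looking at the pairs, the operation is to move the last 2 characters to the front (rotate right by 2), then repeat every character 3 times.
Starting from "edactyl": after the first operation, "yledact"; after the second, "yyyllleeedddaaacccttt".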